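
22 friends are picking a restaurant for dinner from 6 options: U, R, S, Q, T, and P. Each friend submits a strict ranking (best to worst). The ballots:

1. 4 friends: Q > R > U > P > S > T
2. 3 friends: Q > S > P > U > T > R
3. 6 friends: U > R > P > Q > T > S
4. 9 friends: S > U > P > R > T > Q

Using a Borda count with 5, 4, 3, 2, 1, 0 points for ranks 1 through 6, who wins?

U

U: 4·3 + 3·2 + 6·5 + 9·4 = 84
R: 4·4 + 3·0 + 6·4 + 9·2 = 58
S: 4·1 + 3·4 + 6·0 + 9·5 = 61
Q: 4·5 + 3·5 + 6·2 + 9·0 = 47
T: 4·0 + 3·1 + 6·1 + 9·1 = 18
P: 4·2 + 3·3 + 6·3 + 9·3 = 62
U has the highest Borda score (84).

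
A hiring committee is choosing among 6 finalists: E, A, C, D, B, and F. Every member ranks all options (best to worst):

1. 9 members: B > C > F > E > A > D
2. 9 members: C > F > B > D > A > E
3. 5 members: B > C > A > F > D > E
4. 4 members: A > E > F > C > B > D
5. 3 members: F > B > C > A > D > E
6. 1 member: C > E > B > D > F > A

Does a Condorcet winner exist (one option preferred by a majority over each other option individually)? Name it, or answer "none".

Checking pairwise contests:
A beats E 21–10.
C beats A 27–4.
B beats C 17–14.
A beats D 21–10.
F beats B 16–15.
C beats F 24–7.
Every option loses at least one head-to-head, so there is no Condorcet winner.

none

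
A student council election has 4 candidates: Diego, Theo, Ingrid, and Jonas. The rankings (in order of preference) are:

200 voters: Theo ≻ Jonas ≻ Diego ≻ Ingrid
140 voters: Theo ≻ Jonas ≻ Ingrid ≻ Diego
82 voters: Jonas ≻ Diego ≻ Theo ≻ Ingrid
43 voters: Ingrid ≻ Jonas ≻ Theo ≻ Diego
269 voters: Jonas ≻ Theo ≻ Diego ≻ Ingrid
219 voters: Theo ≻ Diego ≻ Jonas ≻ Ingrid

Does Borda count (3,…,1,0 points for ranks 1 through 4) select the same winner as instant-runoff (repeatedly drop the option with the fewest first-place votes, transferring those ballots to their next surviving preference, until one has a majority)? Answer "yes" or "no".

yes

Borda — scores: Diego 1071, Theo 2340, Ingrid 269, Jonas 2038. Winner: Theo.
Instant-runoff — R1 Diego 0, Theo 559, Ingrid 43, Jonas 351 (Theo winner). Winner: Theo.
The two methods agree.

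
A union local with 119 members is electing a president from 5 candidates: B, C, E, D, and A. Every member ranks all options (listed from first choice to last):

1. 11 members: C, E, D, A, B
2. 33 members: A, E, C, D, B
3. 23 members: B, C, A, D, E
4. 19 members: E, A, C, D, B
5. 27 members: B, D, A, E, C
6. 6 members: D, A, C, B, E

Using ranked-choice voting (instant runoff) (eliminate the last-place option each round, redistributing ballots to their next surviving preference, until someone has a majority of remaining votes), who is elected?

Round 1: B 50, C 11, E 19, D 6, A 33. Eliminate D.
Round 2: B 50, C 11, E 19, A 39. Eliminate C.
Round 3: B 50, E 30, A 39. Eliminate E.
Round 4: B 50, A 69. A has a majority.

A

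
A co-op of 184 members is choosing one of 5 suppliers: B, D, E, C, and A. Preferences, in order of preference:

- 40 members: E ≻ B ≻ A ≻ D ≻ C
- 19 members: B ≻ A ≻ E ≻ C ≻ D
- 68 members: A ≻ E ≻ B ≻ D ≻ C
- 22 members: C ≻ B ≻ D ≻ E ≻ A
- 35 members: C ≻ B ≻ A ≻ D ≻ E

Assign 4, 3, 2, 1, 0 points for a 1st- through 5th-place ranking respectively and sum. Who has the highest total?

B: 40·3 + 19·4 + 68·2 + 22·3 + 35·3 = 503
D: 40·1 + 19·0 + 68·1 + 22·2 + 35·1 = 187
E: 40·4 + 19·2 + 68·3 + 22·1 + 35·0 = 424
C: 40·0 + 19·1 + 68·0 + 22·4 + 35·4 = 247
A: 40·2 + 19·3 + 68·4 + 22·0 + 35·2 = 479
B has the highest Borda score (503).

B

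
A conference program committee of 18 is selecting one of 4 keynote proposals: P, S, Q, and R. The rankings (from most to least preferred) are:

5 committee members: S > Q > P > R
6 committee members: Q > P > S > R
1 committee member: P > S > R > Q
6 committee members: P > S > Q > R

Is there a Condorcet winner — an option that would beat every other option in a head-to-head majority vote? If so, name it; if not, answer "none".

Checking pairwise contests:
Q beats P 11–7.
P beats S 13–5.
S beats Q 12–6.
P beats R 18–0.
Every option loses at least one head-to-head, so there is no Condorcet winner.

none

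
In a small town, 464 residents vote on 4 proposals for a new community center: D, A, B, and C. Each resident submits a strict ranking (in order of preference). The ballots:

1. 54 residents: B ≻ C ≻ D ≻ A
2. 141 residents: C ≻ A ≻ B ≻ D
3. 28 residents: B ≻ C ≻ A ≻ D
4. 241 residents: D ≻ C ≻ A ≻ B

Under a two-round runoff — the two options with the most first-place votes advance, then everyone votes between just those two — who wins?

D

Round 1 first-place votes: D 241, A 0, B 82, C 141.
D and C advance.
Runoff: D is preferred to C by 241 voters; C by 223.
D wins the runoff.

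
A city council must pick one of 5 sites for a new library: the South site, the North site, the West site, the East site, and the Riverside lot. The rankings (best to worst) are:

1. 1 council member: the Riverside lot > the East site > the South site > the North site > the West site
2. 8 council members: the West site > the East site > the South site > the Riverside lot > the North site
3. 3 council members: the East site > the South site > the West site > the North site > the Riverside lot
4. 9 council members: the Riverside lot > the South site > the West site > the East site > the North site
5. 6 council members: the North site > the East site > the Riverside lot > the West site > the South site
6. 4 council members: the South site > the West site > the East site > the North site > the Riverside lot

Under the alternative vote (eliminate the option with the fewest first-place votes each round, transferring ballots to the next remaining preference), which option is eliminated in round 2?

the North site

Round 1: the South site 4, the North site 6, the West site 8, the East site 3, the Riverside lot 10. Eliminate the East site.
Round 2: the South site 7, the North site 6, the West site 8, the Riverside lot 10. Eliminate the North site.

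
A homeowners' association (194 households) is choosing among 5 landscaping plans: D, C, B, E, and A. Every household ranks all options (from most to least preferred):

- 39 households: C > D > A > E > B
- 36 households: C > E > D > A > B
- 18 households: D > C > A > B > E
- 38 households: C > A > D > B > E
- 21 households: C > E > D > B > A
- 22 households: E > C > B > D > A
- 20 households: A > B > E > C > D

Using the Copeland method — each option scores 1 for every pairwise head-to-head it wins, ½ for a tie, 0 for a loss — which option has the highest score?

C

D: beats B and A; loses to C and E → score 2.
C: beats D, B, E, and A → score 4.
B: loses to D, C, E, and A → score 0.
E: beats D and B; loses to C and A → score 2.
A: beats B and E; loses to D and C → score 2.
C has the best pairwise record.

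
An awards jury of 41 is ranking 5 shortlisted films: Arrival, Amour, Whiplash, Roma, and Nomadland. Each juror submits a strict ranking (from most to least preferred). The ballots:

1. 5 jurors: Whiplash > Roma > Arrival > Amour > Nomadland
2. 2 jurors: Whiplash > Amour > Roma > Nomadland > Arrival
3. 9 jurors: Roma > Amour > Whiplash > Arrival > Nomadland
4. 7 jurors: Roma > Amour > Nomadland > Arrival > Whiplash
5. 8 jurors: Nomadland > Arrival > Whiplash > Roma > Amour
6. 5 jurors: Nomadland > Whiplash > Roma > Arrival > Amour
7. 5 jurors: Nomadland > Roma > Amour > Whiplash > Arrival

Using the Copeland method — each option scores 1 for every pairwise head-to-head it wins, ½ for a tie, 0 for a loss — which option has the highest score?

Arrival: loses to Amour, Whiplash, Roma, and Nomadland → score 0.
Amour: beats Arrival, Whiplash, and Nomadland; loses to Roma → score 3.
Whiplash: beats Arrival; loses to Amour, Roma, and Nomadland → score 1.
Roma: beats Arrival, Amour, Whiplash, and Nomadland → score 4.
Nomadland: beats Arrival and Whiplash; loses to Amour and Roma → score 2.
Roma has the best pairwise record.

Roma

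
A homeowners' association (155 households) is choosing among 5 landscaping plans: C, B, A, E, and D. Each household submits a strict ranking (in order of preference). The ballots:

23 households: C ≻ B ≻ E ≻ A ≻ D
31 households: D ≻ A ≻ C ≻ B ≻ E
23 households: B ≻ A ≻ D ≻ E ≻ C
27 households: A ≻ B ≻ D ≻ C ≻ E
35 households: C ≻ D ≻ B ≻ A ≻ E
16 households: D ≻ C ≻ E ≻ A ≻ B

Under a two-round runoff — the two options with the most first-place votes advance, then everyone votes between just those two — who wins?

D

Round 1 first-place votes: C 58, B 23, A 27, E 0, D 47.
C and D advance.
Runoff: C is preferred to D by 58 voters; D by 97.
D wins the runoff.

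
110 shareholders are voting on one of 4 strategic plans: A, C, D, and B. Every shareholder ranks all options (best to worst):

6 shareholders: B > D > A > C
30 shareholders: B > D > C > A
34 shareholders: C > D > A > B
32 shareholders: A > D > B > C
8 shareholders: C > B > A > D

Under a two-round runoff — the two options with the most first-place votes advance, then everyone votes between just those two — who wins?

B

Round 1 first-place votes: A 32, C 42, D 0, B 36.
C and B advance.
Runoff: C is preferred to B by 42 voters; B by 68.
B wins the runoff.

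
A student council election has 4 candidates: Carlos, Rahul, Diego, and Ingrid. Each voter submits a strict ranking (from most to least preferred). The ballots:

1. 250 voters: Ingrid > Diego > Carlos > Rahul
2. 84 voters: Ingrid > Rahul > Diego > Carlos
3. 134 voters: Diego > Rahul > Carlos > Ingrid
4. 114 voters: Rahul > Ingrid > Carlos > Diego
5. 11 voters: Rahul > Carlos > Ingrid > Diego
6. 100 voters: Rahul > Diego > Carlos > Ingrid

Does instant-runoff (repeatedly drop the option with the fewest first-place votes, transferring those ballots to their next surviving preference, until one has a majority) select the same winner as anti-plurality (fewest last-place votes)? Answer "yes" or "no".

Instant-runoff — R1 Carlos 0, Rahul 225, Diego 134, Ingrid 334 (Carlos out); R2 Rahul 225, Diego 134, Ingrid 334 (Diego out); R3 Rahul 359, Ingrid 334 (Rahul winner). Winner: Rahul.
Anti-plurality — last-place votes: Carlos 84, Rahul 250, Diego 125, Ingrid 234. Winner: Carlos.
The two methods disagree.

no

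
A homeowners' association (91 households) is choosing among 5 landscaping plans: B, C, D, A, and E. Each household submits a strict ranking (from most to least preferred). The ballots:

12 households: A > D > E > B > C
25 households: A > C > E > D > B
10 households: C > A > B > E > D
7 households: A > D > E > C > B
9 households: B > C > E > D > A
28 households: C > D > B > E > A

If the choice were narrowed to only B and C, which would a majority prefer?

C

Voters preferring B to C: 21; preferring C to B: 70.
C wins the head-to-head.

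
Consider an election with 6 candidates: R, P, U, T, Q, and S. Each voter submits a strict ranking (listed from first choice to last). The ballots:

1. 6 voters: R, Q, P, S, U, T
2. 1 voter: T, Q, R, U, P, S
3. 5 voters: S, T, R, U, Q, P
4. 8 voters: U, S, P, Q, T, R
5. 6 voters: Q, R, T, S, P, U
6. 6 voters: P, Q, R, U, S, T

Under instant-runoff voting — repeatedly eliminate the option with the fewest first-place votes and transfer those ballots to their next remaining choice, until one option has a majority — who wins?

Round 1: R 6, P 6, U 8, T 1, Q 6, S 5. Eliminate T.
Round 2: R 6, P 6, U 8, Q 7, S 5. Eliminate S.
Round 3: R 11, P 6, U 8, Q 7. Eliminate P.
Round 4: R 11, U 8, Q 13. Eliminate U.
Round 5: R 11, Q 21. Q has a majority.

Q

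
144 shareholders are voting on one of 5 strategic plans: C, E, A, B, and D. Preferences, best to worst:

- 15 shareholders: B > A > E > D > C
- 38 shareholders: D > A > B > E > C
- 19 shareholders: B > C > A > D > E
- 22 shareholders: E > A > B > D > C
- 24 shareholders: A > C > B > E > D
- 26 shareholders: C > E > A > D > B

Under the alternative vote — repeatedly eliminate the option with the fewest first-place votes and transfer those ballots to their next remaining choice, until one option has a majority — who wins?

A

Round 1: C 26, E 22, A 24, B 34, D 38. Eliminate E.
Round 2: C 26, A 46, B 34, D 38. Eliminate C.
Round 3: A 72, B 34, D 38. Eliminate B.
Round 4: A 106, D 38. A has a majority.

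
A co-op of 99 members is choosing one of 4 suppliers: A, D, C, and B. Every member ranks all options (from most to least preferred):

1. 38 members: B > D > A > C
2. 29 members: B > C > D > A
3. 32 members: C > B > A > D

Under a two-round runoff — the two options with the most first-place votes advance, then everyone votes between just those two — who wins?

Round 1 first-place votes: A 0, D 0, C 32, B 67.
B and C advance.
Runoff: B is preferred to C by 67 voters; C by 32.
B wins the runoff.

B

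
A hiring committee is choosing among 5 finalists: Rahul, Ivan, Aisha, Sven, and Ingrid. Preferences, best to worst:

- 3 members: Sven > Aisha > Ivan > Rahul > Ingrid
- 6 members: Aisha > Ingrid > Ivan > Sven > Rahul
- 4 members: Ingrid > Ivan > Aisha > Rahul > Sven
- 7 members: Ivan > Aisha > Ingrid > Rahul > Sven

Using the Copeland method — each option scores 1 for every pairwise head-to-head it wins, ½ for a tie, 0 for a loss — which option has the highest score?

Ivan

Rahul: beats Sven; loses to Ivan, Aisha, and Ingrid → score 1.
Ivan: beats Rahul, Aisha, and Sven; ties Ingrid → score 3.5.
Aisha: beats Rahul, Sven, and Ingrid; loses to Ivan → score 3.
Sven: loses to Rahul, Ivan, Aisha, and Ingrid → score 0.
Ingrid: beats Rahul and Sven; ties Ivan; loses to Aisha → score 2.5.
Ivan has the best pairwise record.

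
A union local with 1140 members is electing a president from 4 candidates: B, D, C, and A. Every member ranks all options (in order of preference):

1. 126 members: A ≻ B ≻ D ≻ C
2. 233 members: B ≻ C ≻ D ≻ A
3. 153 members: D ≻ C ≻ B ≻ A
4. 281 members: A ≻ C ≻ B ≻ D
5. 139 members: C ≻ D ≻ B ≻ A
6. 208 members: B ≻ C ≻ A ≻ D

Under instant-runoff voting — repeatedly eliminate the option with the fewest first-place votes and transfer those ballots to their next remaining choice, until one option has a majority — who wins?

B

Round 1: B 441, D 153, C 139, A 407. Eliminate C.
Round 2: B 441, D 292, A 407. Eliminate D.
Round 3: B 733, A 407. B has a majority.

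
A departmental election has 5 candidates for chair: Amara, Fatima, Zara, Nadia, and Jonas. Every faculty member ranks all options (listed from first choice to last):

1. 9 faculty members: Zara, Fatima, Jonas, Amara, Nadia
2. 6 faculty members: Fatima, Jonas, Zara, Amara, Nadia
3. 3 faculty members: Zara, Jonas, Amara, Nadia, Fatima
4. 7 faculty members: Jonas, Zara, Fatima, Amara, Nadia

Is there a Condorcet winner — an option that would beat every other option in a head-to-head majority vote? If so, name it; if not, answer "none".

Checking pairwise contests:
Fatima beats Amara 22–3.
Zara beats Fatima 19–6.
Jonas beats Zara 13–12.
Amara beats Nadia 25–0.
Fatima beats Jonas 15–10.
Every option loses at least one head-to-head, so there is no Condorcet winner.

none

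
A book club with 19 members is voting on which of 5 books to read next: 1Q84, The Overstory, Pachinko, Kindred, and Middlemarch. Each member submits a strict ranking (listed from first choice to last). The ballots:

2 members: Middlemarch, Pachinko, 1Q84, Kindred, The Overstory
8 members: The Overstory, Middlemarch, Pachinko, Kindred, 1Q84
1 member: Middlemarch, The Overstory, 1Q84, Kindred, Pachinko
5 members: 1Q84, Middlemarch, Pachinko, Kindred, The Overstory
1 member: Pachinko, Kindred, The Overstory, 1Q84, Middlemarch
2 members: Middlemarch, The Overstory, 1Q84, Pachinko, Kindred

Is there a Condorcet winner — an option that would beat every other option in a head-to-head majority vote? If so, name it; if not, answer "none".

Middlemarch vs 1Q84: 13–6 for Middlemarch.
Middlemarch vs The Overstory: 10–9 for Middlemarch.
Middlemarch vs Pachinko: 18–1 for Middlemarch.
Middlemarch vs Kindred: 18–1 for Middlemarch.
Middlemarch beats every other option head-to-head.

Middlemarch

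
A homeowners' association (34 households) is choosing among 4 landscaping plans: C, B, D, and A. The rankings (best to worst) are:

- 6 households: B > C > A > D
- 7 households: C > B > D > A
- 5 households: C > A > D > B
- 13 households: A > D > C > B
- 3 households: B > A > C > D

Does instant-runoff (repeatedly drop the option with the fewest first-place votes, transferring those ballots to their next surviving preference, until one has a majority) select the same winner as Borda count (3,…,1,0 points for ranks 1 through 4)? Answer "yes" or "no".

yes

Instant-runoff — R1 C 12, B 9, D 0, A 13 (D out); R2 C 12, B 9, A 13 (B out); R3 C 18, A 16 (C winner). Winner: C.
Borda — scores: C 64, B 41, D 38, A 61. Winner: C.
The two methods agree.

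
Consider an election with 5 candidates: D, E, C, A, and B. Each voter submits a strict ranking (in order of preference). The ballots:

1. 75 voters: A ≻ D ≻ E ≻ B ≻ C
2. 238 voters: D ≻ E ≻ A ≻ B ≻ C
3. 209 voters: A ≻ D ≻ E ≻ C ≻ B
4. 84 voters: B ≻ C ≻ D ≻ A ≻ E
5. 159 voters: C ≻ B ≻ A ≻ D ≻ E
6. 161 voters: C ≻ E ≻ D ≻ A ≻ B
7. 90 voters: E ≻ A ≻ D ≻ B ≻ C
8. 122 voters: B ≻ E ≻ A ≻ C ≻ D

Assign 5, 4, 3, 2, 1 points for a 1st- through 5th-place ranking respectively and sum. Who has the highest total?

A

D: 75·4 + 238·5 + 209·4 + 84·3 + 159·2 + 161·3 + 90·3 + 122·1 = 3771
E: 75·3 + 238·4 + 209·3 + 84·1 + 159·1 + 161·4 + 90·5 + 122·4 = 3629
C: 75·1 + 238·1 + 209·2 + 84·4 + 159·5 + 161·5 + 90·1 + 122·2 = 3001
A: 75·5 + 238·3 + 209·5 + 84·2 + 159·3 + 161·2 + 90·4 + 122·3 = 3827
B: 75·2 + 238·2 + 209·1 + 84·5 + 159·4 + 161·1 + 90·2 + 122·5 = 2842
A has the highest Borda score (3827).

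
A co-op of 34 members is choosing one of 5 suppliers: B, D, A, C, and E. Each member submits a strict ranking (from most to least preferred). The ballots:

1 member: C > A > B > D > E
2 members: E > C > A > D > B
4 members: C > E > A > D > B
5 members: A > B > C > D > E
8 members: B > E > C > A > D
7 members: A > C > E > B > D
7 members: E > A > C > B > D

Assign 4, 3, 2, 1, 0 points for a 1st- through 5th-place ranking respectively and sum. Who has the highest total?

B: 1·2 + 2·0 + 4·0 + 5·3 + 8·4 + 7·1 + 7·1 = 63
D: 1·1 + 2·1 + 4·1 + 5·1 + 8·0 + 7·0 + 7·0 = 12
A: 1·3 + 2·2 + 4·2 + 5·4 + 8·1 + 7·4 + 7·3 = 92
C: 1·4 + 2·3 + 4·4 + 5·2 + 8·2 + 7·3 + 7·2 = 87
E: 1·0 + 2·4 + 4·3 + 5·0 + 8·3 + 7·2 + 7·4 = 86
A has the highest Borda score (92).

A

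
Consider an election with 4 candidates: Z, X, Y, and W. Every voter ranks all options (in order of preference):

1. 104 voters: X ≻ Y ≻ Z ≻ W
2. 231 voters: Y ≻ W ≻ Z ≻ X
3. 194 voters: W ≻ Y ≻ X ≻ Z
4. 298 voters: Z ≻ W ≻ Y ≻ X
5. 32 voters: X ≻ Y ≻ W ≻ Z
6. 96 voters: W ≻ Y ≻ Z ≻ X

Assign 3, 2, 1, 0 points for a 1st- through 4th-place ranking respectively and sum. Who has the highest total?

W

Z: 104·1 + 231·1 + 194·0 + 298·3 + 32·0 + 96·1 = 1325
X: 104·3 + 231·0 + 194·1 + 298·0 + 32·3 + 96·0 = 602
Y: 104·2 + 231·3 + 194·2 + 298·1 + 32·2 + 96·2 = 1843
W: 104·0 + 231·2 + 194·3 + 298·2 + 32·1 + 96·3 = 1960
W has the highest Borda score (1960).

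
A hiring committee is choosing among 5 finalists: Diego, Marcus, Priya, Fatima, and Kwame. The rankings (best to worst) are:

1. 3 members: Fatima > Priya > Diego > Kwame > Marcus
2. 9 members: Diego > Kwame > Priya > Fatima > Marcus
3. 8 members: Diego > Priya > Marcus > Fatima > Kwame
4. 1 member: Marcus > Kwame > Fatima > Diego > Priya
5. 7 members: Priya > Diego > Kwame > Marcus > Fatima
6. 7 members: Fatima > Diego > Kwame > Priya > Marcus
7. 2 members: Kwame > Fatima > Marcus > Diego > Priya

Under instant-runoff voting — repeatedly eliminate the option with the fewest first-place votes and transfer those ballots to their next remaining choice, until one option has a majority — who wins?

Diego

Round 1: Diego 17, Marcus 1, Priya 7, Fatima 10, Kwame 2. Eliminate Marcus.
Round 2: Diego 17, Priya 7, Fatima 10, Kwame 3. Eliminate Kwame.
Round 3: Diego 17, Priya 7, Fatima 13. Eliminate Priya.
Round 4: Diego 24, Fatima 13. Diego has a majority.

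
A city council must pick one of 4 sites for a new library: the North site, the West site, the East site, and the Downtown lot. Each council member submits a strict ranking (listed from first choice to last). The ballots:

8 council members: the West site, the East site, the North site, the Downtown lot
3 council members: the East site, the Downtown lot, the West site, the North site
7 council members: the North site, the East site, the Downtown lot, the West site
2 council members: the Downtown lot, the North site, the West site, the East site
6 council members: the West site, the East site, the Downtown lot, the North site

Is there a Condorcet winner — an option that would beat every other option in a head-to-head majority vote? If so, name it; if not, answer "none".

the West site vs the North site: 17–9 for the West site.
the West site vs the East site: 16–10 for the West site.
the West site vs the Downtown lot: 14–12 for the West site.
the West site beats every other option head-to-head.

the West site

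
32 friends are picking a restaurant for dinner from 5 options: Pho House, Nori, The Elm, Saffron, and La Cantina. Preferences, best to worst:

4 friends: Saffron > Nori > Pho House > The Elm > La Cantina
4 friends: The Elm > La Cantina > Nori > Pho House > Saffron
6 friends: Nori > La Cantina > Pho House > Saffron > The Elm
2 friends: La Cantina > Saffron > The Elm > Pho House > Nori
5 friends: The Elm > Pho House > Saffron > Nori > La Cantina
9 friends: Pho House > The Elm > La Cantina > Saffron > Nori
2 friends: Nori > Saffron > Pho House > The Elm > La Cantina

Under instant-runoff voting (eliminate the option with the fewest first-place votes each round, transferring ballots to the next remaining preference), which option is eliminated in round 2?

Saffron

Round 1: Pho House 9, Nori 8, The Elm 9, Saffron 4, La Cantina 2. Eliminate La Cantina.
Round 2: Pho House 9, Nori 8, The Elm 9, Saffron 6. Eliminate Saffron.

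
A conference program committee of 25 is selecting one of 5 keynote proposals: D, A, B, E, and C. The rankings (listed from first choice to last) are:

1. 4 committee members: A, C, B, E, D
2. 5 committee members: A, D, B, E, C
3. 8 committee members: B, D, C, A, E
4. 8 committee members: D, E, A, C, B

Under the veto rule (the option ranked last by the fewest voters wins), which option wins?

A

Last-place votes: D 4, A 0, B 8, E 8, C 5.
A is ranked last by the fewest voters, so A wins.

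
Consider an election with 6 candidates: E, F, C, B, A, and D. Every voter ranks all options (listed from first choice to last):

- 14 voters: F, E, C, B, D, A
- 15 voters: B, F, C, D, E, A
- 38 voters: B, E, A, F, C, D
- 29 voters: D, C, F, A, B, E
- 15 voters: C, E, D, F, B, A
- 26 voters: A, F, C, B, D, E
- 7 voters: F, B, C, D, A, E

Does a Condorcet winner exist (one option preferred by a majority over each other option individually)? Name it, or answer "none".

F vs E: 91–53 for F.
F vs C: 100–44 for F.
F vs B: 91–53 for F.
F vs A: 80–64 for F.
F vs D: 100–44 for F.
F beats every other option head-to-head.

F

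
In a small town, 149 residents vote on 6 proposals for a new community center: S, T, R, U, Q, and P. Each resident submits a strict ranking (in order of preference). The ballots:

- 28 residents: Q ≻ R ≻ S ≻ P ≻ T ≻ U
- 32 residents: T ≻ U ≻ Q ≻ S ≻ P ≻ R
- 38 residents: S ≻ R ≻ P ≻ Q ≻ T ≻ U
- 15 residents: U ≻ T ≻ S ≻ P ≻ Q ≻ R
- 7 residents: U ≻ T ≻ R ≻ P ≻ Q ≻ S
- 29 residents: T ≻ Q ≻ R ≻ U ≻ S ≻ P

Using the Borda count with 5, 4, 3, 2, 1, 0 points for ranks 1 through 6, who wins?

T

S: 28·3 + 32·2 + 38·5 + 15·3 + 7·0 + 29·1 = 412
T: 28·1 + 32·5 + 38·1 + 15·4 + 7·4 + 29·5 = 459
R: 28·4 + 32·0 + 38·4 + 15·0 + 7·3 + 29·3 = 372
U: 28·0 + 32·4 + 38·0 + 15·5 + 7·5 + 29·2 = 296
Q: 28·5 + 32·3 + 38·2 + 15·1 + 7·1 + 29·4 = 450
P: 28·2 + 32·1 + 38·3 + 15·2 + 7·2 + 29·0 = 246
T has the highest Borda score (459).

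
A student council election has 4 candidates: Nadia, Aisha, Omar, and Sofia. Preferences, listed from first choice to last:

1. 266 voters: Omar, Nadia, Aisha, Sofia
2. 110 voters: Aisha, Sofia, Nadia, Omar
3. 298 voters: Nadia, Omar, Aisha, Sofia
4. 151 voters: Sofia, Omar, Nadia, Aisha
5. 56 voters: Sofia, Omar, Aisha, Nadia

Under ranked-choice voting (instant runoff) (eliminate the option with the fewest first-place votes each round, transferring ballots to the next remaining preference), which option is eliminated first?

Aisha

Round 1: Nadia 298, Aisha 110, Omar 266, Sofia 207. Eliminate Aisha.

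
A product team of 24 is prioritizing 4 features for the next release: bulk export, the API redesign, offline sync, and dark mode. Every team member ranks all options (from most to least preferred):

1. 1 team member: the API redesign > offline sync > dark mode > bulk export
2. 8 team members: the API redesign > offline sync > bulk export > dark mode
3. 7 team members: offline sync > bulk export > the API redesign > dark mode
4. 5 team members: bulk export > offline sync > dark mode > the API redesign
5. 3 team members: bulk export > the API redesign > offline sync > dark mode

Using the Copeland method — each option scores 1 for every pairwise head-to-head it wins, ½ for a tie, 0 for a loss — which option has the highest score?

offline sync

bulk export: beats the API redesign and dark mode; loses to offline sync → score 2.
the API redesign: beats dark mode; ties offline sync; loses to bulk export → score 1.5.
offline sync: beats bulk export and dark mode; ties the API redesign → score 2.5.
dark mode: loses to bulk export, the API redesign, and offline sync → score 0.
offline sync has the best pairwise record.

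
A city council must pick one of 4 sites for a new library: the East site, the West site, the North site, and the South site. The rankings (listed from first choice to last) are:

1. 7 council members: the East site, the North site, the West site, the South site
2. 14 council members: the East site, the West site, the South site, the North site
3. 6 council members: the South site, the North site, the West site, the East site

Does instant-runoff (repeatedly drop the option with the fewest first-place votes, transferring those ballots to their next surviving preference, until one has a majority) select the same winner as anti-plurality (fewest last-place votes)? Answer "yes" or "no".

Instant-runoff — R1 the East site 21, the West site 0, the North site 0, the South site 6 (the East site winner). Winner: the East site.
Anti-plurality — last-place votes: the East site 6, the West site 0, the North site 14, the South site 7. Winner: the West site.
The two methods disagree.

no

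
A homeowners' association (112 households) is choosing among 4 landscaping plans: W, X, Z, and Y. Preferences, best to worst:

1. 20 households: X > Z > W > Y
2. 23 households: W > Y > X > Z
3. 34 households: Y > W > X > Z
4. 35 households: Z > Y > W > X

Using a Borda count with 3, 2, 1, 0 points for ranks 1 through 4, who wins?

W: 20·1 + 23·3 + 34·2 + 35·1 = 192
X: 20·3 + 23·1 + 34·1 + 35·0 = 117
Z: 20·2 + 23·0 + 34·0 + 35·3 = 145
Y: 20·0 + 23·2 + 34·3 + 35·2 = 218
Y has the highest Borda score (218).

Y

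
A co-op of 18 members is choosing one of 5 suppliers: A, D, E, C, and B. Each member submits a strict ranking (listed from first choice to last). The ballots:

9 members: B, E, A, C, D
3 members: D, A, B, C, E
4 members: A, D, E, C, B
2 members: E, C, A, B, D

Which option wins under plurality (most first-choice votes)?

B

First-place votes: A 4, D 3, E 2, C 0, B 9.
B has the most first-place votes.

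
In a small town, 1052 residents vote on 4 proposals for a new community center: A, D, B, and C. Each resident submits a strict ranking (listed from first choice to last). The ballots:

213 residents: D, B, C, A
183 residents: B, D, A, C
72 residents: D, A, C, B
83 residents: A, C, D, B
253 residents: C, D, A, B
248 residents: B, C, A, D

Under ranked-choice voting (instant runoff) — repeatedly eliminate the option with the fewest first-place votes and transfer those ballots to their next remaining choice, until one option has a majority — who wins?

B

Round 1: A 83, D 285, B 431, C 253. Eliminate A.
Round 2: D 285, B 431, C 336. Eliminate D.
Round 3: B 644, C 408. B has a majority.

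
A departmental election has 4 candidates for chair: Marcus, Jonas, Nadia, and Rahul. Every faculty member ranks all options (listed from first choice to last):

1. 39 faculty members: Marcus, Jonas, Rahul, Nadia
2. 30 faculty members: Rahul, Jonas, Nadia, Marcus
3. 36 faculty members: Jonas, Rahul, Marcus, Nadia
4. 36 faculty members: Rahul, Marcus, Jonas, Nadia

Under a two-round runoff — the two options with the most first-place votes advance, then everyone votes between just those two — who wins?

Round 1 first-place votes: Marcus 39, Jonas 36, Nadia 0, Rahul 66.
Rahul and Marcus advance.
Runoff: Rahul is preferred to Marcus by 102 voters; Marcus by 39.
Rahul wins the runoff.

Rahul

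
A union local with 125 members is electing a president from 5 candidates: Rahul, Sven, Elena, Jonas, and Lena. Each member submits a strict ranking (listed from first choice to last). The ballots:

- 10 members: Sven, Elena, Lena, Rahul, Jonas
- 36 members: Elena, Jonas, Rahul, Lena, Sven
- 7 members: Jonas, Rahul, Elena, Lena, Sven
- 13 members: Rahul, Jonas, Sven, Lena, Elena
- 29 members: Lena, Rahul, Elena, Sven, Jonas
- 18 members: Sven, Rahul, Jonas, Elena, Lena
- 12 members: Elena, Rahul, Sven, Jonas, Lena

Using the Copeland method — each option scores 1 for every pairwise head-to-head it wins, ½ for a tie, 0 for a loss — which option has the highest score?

Rahul: beats Sven, Elena, Jonas, and Lena → score 4.
Sven: beats Jonas; loses to Rahul, Elena, and Lena → score 1.
Elena: beats Sven, Jonas, and Lena; loses to Rahul → score 3.
Jonas: beats Lena; loses to Rahul, Sven, and Elena → score 1.
Lena: beats Sven; loses to Rahul, Elena, and Jonas → score 1.
Rahul has the best pairwise record.

Rahul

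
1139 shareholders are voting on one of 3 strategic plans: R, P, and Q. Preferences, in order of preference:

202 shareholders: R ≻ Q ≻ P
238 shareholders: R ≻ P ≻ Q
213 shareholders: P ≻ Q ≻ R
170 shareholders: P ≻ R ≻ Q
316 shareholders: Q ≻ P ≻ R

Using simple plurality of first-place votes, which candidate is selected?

R

First-place votes: R 440, P 383, Q 316.
R has the most first-place votes.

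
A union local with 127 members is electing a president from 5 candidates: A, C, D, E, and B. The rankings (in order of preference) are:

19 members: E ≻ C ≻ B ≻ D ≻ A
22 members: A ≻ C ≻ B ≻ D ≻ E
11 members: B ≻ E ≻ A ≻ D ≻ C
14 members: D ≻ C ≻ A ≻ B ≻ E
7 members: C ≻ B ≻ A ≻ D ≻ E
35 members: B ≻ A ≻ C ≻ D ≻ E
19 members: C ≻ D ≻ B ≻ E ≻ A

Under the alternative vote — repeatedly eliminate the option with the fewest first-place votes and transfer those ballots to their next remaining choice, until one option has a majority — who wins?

C

Round 1: A 22, C 26, D 14, E 19, B 46. Eliminate D.
Round 2: A 22, C 40, E 19, B 46. Eliminate E.
Round 3: A 22, C 59, B 46. Eliminate A.
Round 4: C 81, B 46. C has a majority.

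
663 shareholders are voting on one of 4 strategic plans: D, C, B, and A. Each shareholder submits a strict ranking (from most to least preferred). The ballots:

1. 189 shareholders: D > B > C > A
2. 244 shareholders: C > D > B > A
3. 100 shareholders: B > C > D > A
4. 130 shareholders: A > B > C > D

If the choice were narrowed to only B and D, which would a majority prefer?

Voters preferring B to D: 230; preferring D to B: 433.
D wins the head-to-head.

D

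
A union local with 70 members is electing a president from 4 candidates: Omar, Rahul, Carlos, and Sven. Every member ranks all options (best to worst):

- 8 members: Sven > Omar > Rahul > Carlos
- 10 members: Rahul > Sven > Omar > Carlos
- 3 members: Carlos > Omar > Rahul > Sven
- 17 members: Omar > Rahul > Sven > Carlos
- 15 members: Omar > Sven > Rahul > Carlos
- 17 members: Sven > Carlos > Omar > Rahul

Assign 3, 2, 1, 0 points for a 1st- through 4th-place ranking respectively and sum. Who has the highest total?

Omar: 8·2 + 10·1 + 3·2 + 17·3 + 15·3 + 17·1 = 145
Rahul: 8·1 + 10·3 + 3·1 + 17·2 + 15·1 + 17·0 = 90
Carlos: 8·0 + 10·0 + 3·3 + 17·0 + 15·0 + 17·2 = 43
Sven: 8·3 + 10·2 + 3·0 + 17·1 + 15·2 + 17·3 = 142
Omar has the highest Borda score (145).

Omar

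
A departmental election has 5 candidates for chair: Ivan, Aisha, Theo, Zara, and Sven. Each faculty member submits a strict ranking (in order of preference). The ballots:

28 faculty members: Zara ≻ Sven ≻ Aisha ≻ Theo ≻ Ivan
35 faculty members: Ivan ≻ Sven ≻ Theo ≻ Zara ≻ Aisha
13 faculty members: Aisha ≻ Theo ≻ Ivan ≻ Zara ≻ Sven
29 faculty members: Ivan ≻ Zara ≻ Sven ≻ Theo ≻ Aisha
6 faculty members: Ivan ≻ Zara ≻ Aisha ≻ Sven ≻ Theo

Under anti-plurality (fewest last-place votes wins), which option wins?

Last-place votes: Ivan 28, Aisha 64, Theo 6, Zara 0, Sven 13.
Zara is ranked last by the fewest voters, so Zara wins.

Zara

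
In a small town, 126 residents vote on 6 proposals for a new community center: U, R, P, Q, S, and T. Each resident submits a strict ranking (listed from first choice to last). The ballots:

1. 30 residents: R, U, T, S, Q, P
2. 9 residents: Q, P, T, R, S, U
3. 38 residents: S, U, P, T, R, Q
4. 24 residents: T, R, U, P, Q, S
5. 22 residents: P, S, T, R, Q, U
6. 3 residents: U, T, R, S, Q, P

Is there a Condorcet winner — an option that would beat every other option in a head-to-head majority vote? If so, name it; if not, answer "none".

none

Checking pairwise contests:
R beats U 85–41.
P beats R 69–57.
U beats P 95–31.
U beats Q 95–31.
R beats S 66–60.
U beats T 71–55.
Every option loses at least one head-to-head, so there is no Condorcet winner.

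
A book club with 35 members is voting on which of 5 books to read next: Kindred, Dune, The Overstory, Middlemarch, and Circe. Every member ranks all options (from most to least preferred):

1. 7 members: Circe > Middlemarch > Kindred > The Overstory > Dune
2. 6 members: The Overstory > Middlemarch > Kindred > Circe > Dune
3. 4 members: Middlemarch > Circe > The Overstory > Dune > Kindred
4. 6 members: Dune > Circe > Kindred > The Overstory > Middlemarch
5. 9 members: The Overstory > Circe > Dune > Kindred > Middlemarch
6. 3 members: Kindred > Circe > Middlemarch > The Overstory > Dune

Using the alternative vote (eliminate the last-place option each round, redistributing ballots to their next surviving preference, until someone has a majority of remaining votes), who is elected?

Round 1: Kindred 3, Dune 6, The Overstory 15, Middlemarch 4, Circe 7. Eliminate Kindred.
Round 2: Dune 6, The Overstory 15, Middlemarch 4, Circe 10. Eliminate Middlemarch.
Round 3: Dune 6, The Overstory 15, Circe 14. Eliminate Dune.
Round 4: The Overstory 15, Circe 20. Circe has a majority.

Circe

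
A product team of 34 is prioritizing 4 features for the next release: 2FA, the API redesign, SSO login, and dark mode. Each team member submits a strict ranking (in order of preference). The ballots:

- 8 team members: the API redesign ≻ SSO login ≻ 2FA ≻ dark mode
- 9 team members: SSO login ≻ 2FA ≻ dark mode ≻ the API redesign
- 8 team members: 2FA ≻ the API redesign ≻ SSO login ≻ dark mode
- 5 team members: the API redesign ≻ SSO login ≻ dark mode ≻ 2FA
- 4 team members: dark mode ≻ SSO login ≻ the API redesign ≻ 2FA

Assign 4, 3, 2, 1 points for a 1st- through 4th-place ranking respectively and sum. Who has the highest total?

2FA: 8·2 + 9·3 + 8·4 + 5·1 + 4·1 = 84
the API redesign: 8·4 + 9·1 + 8·3 + 5·4 + 4·2 = 93
SSO login: 8·3 + 9·4 + 8·2 + 5·3 + 4·3 = 103
dark mode: 8·1 + 9·2 + 8·1 + 5·2 + 4·4 = 60
SSO login has the highest Borda score (103).

SSO login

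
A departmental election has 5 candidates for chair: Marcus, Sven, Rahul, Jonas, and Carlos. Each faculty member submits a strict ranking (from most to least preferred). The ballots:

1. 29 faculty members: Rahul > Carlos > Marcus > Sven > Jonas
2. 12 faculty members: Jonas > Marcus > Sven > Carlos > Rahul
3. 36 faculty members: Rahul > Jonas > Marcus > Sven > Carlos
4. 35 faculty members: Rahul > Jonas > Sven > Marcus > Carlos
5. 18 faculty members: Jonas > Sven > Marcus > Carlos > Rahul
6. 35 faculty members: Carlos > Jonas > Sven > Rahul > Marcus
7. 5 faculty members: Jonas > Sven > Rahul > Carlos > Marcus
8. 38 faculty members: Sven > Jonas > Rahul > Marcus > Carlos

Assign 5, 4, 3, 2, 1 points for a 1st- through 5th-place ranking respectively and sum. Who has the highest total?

Jonas

Marcus: 29·3 + 12·4 + 36·3 + 35·2 + 18·3 + 35·1 + 5·1 + 38·2 = 483
Sven: 29·2 + 12·3 + 36·2 + 35·3 + 18·4 + 35·3 + 5·4 + 38·5 = 658
Rahul: 29·5 + 12·1 + 36·5 + 35·5 + 18·1 + 35·2 + 5·3 + 38·3 = 729
Jonas: 29·1 + 12·5 + 36·4 + 35·4 + 18·5 + 35·4 + 5·5 + 38·4 = 780
Carlos: 29·4 + 12·2 + 36·1 + 35·1 + 18·2 + 35·5 + 5·2 + 38·1 = 470
Jonas has the highest Borda score (780).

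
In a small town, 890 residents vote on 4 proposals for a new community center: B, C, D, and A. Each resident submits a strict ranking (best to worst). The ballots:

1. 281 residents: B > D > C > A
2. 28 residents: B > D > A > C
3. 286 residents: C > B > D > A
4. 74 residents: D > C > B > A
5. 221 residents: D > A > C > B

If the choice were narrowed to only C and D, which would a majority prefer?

D

Voters preferring C to D: 286; preferring D to C: 604.
D wins the head-to-head.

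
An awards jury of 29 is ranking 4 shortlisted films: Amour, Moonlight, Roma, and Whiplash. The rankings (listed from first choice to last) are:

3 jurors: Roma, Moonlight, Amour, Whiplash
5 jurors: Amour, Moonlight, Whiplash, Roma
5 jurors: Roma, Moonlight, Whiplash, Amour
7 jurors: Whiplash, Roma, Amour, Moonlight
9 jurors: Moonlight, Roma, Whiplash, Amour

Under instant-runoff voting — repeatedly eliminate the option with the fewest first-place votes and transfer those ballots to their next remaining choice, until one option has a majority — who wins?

Roma

Round 1: Amour 5, Moonlight 9, Roma 8, Whiplash 7. Eliminate Amour.
Round 2: Moonlight 14, Roma 8, Whiplash 7. Eliminate Whiplash.
Round 3: Moonlight 14, Roma 15. Roma has a majority.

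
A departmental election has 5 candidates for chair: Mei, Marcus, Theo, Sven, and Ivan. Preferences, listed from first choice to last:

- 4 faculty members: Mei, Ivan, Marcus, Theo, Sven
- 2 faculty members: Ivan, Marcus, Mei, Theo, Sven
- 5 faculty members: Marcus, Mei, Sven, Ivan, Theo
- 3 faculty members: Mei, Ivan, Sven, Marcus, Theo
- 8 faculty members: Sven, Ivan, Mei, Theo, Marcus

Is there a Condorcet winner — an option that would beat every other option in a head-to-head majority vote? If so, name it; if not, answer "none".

Mei

Mei vs Marcus: 15–7 for Mei.
Mei vs Theo: 22–0 for Mei.
Mei vs Sven: 14–8 for Mei.
Mei vs Ivan: 12–10 for Mei.
Mei beats every other option head-to-head.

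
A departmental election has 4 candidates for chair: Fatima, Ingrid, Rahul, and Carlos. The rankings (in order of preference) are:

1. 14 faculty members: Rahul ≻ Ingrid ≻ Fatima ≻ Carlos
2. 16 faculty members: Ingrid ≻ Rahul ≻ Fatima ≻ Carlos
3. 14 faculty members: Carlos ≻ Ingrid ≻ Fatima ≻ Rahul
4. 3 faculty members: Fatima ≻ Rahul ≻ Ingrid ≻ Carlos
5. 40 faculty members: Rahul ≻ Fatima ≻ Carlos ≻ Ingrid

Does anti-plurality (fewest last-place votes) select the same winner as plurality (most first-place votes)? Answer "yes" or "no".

Anti-plurality — last-place votes: Fatima 0, Ingrid 40, Rahul 14, Carlos 33. Winner: Fatima.
Plurality — first-place votes: Fatima 3, Ingrid 16, Rahul 54, Carlos 14. Winner: Rahul.
The two methods disagree.

no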